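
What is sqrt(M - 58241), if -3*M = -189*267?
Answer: 2*I*sqrt(10355) ≈ 203.52*I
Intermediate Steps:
M = 16821 (M = -(-63)*267 = -1/3*(-50463) = 16821)
sqrt(M - 58241) = sqrt(16821 - 58241) = sqrt(-41420) = 2*I*sqrt(10355)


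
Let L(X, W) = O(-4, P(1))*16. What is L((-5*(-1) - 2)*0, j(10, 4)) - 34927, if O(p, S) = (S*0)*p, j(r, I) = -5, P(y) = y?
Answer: -34927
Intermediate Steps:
O(p, S) = 0 (O(p, S) = 0*p = 0)
L(X, W) = 0 (L(X, W) = 0*16 = 0)
L((-5*(-1) - 2)*0, j(10, 4)) - 34927 = 0 - 34927 = -34927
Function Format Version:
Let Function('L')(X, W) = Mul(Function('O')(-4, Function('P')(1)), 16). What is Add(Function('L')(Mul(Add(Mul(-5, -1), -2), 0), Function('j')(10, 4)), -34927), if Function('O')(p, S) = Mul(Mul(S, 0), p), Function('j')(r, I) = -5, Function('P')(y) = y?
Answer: -34927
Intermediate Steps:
Function('O')(p, S) = 0 (Function('O')(p, S) = Mul(0, p) = 0)
Function('L')(X, W) = 0 (Function('L')(X, W) = Mul(0, 16) = 0)
Add(Function('L')(Mul(Add(Mul(-5, -1), -2), 0), Function('j')(10, 4)), -34927) = Add(0, -34927) = -34927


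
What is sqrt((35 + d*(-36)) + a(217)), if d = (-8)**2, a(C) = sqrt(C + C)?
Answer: sqrt(-2269 + sqrt(434)) ≈ 47.415*I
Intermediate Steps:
a(C) = sqrt(2)*sqrt(C) (a(C) = sqrt(2*C) = sqrt(2)*sqrt(C))
d = 64
sqrt((35 + d*(-36)) + a(217)) = sqrt((35 + 64*(-36)) + sqrt(2)*sqrt(217)) = sqrt((35 - 2304) + sqrt(434)) = sqrt(-2269 + sqrt(434))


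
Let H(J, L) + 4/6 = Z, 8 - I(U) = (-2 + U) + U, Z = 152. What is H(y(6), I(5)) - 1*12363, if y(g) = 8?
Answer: -36635/3 ≈ -12212.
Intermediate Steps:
I(U) = 10 - 2*U (I(U) = 8 - ((-2 + U) + U) = 8 - (-2 + 2*U) = 8 + (2 - 2*U) = 10 - 2*U)
H(J, L) = 454/3 (H(J, L) = -⅔ + 152 = 454/3)
H(y(6), I(5)) - 1*12363 = 454/3 - 1*12363 = 454/3 - 12363 = -36635/3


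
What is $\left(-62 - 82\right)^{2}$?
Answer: $20736$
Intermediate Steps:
$\left(-62 - 82\right)^{2} = \left(-144\right)^{2} = 20736$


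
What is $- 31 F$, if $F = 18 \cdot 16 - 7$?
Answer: $-8711$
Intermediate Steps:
$F = 281$ ($F = 288 - 7 = 281$)
$- 31 F = \left(-31\right) 281 = -8711$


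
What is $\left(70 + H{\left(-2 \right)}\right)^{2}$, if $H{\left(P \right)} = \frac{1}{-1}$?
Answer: $4761$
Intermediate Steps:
$H{\left(P \right)} = -1$
$\left(70 + H{\left(-2 \right)}\right)^{2} = \left(70 - 1\right)^{2} = 69^{2} = 4761$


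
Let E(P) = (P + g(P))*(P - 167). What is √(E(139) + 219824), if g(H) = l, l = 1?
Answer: 4*√13494 ≈ 464.65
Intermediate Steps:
g(H) = 1
E(P) = (1 + P)*(-167 + P) (E(P) = (P + 1)*(P - 167) = (1 + P)*(-167 + P))
√(E(139) + 219824) = √((-167 + 139² - 166*139) + 219824) = √((-167 + 19321 - 23074) + 219824) = √(-3920 + 219824) = √215904 = 4*√13494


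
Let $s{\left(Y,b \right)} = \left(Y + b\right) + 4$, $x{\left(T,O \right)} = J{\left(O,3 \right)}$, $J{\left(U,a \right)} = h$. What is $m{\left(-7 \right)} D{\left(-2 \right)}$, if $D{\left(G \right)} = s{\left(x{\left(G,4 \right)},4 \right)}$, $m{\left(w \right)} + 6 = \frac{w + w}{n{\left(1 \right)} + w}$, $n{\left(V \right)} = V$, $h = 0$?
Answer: $- \frac{88}{3} \approx -29.333$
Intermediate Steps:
$J{\left(U,a \right)} = 0$
$x{\left(T,O \right)} = 0$
$m{\left(w \right)} = -6 + \frac{2 w}{1 + w}$ ($m{\left(w \right)} = -6 + \frac{w + w}{1 + w} = -6 + \frac{2 w}{1 + w}$)
$s{\left(Y,b \right)} = 4 + Y + b$
$D{\left(G \right)} = 8$ ($D{\left(G \right)} = 4 + 0 + 4 = 8$)
$m{\left(-7 \right)} D{\left(-2 \right)} = \frac{2 \left(-3 - -14\right)}{1 - 7} \cdot 8 = \frac{2 \left(-3 + 14\right)}{-6} \cdot 8 = 2 \left(- \frac{1}{6}\right) 11 \cdot 8 = \left(- \frac{11}{3}\right) 8 = - \frac{88}{3}$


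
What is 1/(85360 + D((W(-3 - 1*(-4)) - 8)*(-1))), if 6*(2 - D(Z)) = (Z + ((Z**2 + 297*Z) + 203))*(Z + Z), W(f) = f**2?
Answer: 3/239720 ≈ 1.2515e-5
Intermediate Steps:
D(Z) = 2 - Z*(203 + Z**2 + 298*Z)/3 (D(Z) = 2 - (Z + ((Z**2 + 297*Z) + 203))*(Z + Z)/6 = 2 - (Z + (203 + Z**2 + 297*Z))*2*Z/6 = 2 - (203 + Z**2 + 298*Z)*2*Z/6 = 2 - Z*(203 + Z**2 + 298*Z)/3)
1/(85360 + D((W(-3 - 1*(-4)) - 8)*(-1))) = 1/(85360 + (2 - 298*((-3 - 1*(-4))**2 - 8)**2/3 - 203*((-3 - 1*(-4))**2 - 8)*(-1)/3 - (-((-3 - 1*(-4))**2 - 8)**3)/3)) = 1/(85360 + (2 - 298*((-3 + 4)**2 - 8)**2/3 - 203*((-3 + 4)**2 - 8)*(-1)/3 - (-((-3 + 4)**2 - 8)**3)/3)) = 1/(85360 + (2 - 298*(1**2 - 8)**2/3 - 203*(1**2 - 8)*(-1)/3 - (-(1**2 - 8)**3)/3)) = 1/(85360 + (2 - 298*(1 - 8)**2/3 - 203*(1 - 8)*(-1)/3 - (-(1 - 8)**3)/3)) = 1/(85360 + (2 - 298*(-7*(-1))**2/3 - (-1421)*(-1)/3 - (-7*(-1))**3/3)) = 1/(85360 + (2 - 298/3*7**2 - 203/3*7 - 1/3*7**3)) = 1/(85360 + (2 - 298/3*49 - 1421/3 - 1/3*343)) = 1/(85360 + (2 - 14602/3 - 1421/3 - 343/3)) = 1/(85360 - 16360/3) = 1/(239720/3) = 3/239720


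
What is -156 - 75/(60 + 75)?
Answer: -1409/9 ≈ -156.56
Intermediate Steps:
-156 - 75/(60 + 75) = -156 - 75/135 = -156 + (1/135)*(-75) = -156 - 5/9 = -1409/9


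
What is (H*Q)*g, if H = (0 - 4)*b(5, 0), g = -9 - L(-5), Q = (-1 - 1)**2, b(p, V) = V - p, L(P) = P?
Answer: -320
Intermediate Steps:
Q = 4 (Q = (-2)**2 = 4)
g = -4 (g = -9 - 1*(-5) = -9 + 5 = -4)
H = 20 (H = (0 - 4)*(0 - 1*5) = -4*(0 - 5) = -4*(-5) = 20)
(H*Q)*g = (20*4)*(-4) = 80*(-4) = -320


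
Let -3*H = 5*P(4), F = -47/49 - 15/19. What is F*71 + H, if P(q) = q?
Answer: -365384/2793 ≈ -130.82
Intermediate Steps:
F = -1628/931 (F = -47*1/49 - 15*1/19 = -47/49 - 15/19 = -1628/931 ≈ -1.7487)
H = -20/3 (H = -5*4/3 = -⅓*20 = -20/3 ≈ -6.6667)
F*71 + H = -1628/931*71 - 20/3 = -115588/931 - 20/3 = -365384/2793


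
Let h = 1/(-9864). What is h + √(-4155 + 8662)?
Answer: -1/9864 + √4507 ≈ 67.134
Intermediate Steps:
h = -1/9864 ≈ -0.00010138
h + √(-4155 + 8662) = -1/9864 + √(-4155 + 8662) = -1/9864 + √4507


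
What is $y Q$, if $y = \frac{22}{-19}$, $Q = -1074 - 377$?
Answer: $\frac{31922}{19} \approx 1680.1$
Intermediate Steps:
$Q = -1451$
$y = - \frac{22}{19}$ ($y = 22 \left(- \frac{1}{19}\right) = - \frac{22}{19} \approx -1.1579$)
$y Q = \left(- \frac{22}{19}\right) \left(-1451\right) = \frac{31922}{19}$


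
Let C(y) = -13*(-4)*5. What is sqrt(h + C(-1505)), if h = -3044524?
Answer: 2*I*sqrt(761066) ≈ 1744.8*I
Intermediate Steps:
C(y) = 260 (C(y) = 52*5 = 260)
sqrt(h + C(-1505)) = sqrt(-3044524 + 260) = sqrt(-3044264) = 2*I*sqrt(761066)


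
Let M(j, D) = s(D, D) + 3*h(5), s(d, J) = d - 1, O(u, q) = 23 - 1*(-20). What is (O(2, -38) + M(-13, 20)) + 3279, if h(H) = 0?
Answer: 3341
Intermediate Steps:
O(u, q) = 43 (O(u, q) = 23 + 20 = 43)
s(d, J) = -1 + d
M(j, D) = -1 + D (M(j, D) = (-1 + D) + 3*0 = (-1 + D) + 0 = -1 + D)
(O(2, -38) + M(-13, 20)) + 3279 = (43 + (-1 + 20)) + 3279 = (43 + 19) + 3279 = 62 + 3279 = 3341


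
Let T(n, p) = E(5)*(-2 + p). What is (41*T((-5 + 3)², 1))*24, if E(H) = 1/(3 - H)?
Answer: 492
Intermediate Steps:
T(n, p) = 1 - p/2 (T(n, p) = (-1/(-3 + 5))*(-2 + p) = (-1/2)*(-2 + p) = (-1*½)*(-2 + p) = -(-2 + p)/2 = 1 - p/2)
(41*T((-5 + 3)², 1))*24 = (41*(1 - ½*1))*24 = (41*(1 - ½))*24 = (41*(½))*24 = (41/2)*24 = 492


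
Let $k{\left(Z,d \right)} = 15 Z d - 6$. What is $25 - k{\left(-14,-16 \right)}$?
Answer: $-3329$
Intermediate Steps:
$k{\left(Z,d \right)} = -6 + 15 Z d$ ($k{\left(Z,d \right)} = 15 Z d - 6 = -6 + 15 Z d$)
$25 - k{\left(-14,-16 \right)} = 25 - \left(-6 + 15 \left(-14\right) \left(-16\right)\right) = 25 - \left(-6 + 3360\right) = 25 - 3354 = -3329$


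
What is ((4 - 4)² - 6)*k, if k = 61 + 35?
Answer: -576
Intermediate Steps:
k = 96
((4 - 4)² - 6)*k = ((4 - 4)² - 6)*96 = (0² - 6)*96 = (0 - 6)*96 = -6*96 = -576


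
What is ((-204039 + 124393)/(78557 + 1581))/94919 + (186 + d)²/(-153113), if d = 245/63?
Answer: -11108747424767810/47169225221561883 ≈ -0.23551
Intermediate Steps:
d = 35/9 (d = 245*(1/63) = 35/9 ≈ 3.8889)
((-204039 + 124393)/(78557 + 1581))/94919 + (186 + d)²/(-153113) = ((-204039 + 124393)/(78557 + 1581))/94919 + (186 + 35/9)²/(-153113) = -79646/80138*(1/94919) + (1709/9)²*(-1/153113) = -79646*1/80138*(1/94919) + (2920681/81)*(-1/153113) = -39823/40069*1/94919 - 2920681/12402153 = -39823/3803309411 - 2920681/12402153 = -11108747424767810/47169225221561883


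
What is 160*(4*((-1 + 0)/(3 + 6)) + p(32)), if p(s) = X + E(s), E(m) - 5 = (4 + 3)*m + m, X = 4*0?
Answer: 375200/9 ≈ 41689.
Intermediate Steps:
X = 0
E(m) = 5 + 8*m (E(m) = 5 + ((4 + 3)*m + m) = 5 + (7*m + m) = 5 + 8*m)
p(s) = 5 + 8*s (p(s) = 0 + (5 + 8*s) = 5 + 8*s)
160*(4*((-1 + 0)/(3 + 6)) + p(32)) = 160*(4*((-1 + 0)/(3 + 6)) + (5 + 8*32)) = 160*(4*(-1/9) + (5 + 256)) = 160*(4*(-1*⅑) + 261) = 160*(4*(-⅑) + 261) = 160*(-4/9 + 261) = 160*(2345/9) = 375200/9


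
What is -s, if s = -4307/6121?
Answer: 4307/6121 ≈ 0.70364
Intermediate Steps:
s = -4307/6121 (s = -4307*1/6121 = -4307/6121 ≈ -0.70364)
-s = -1*(-4307/6121) = 4307/6121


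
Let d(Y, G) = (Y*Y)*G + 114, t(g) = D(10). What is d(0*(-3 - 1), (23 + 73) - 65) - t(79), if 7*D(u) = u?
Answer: 788/7 ≈ 112.57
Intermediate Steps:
D(u) = u/7
t(g) = 10/7 (t(g) = (⅐)*10 = 10/7)
d(Y, G) = 114 + G*Y² (d(Y, G) = Y²*G + 114 = G*Y² + 114 = 114 + G*Y²)
d(0*(-3 - 1), (23 + 73) - 65) - t(79) = (114 + ((23 + 73) - 65)*(0*(-3 - 1))²) - 1*10/7 = (114 + (96 - 65)*(0*(-4))²) - 10/7 = (114 + 31*0²) - 10/7 = (114 + 31*0) - 10/7 = (114 + 0) - 10/7 = 114 - 10/7 = 788/7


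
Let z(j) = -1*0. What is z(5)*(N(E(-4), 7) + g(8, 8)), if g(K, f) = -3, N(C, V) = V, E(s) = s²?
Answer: 0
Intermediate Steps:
z(j) = 0
z(5)*(N(E(-4), 7) + g(8, 8)) = 0*(7 - 3) = 0*4 = 0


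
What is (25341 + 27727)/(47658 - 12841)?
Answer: 53068/34817 ≈ 1.5242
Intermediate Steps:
(25341 + 27727)/(47658 - 12841) = 53068/34817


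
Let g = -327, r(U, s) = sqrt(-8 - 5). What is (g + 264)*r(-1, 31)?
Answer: -63*I*sqrt(13) ≈ -227.15*I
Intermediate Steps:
r(U, s) = I*sqrt(13) (r(U, s) = sqrt(-13) = I*sqrt(13))
(g + 264)*r(-1, 31) = (-327 + 264)*(I*sqrt(13)) = -63*I*sqrt(13)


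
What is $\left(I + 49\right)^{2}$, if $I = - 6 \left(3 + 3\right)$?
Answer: $169$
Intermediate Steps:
$I = -36$ ($I = \left(-6\right) 6 = -36$)
$\left(I + 49\right)^{2} = \left(-36 + 49\right)^{2} = 13^{2} = 169$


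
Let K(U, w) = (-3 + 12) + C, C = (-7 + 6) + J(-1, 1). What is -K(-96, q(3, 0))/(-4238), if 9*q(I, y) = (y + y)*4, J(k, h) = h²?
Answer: 9/4238 ≈ 0.0021236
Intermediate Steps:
q(I, y) = 8*y/9 (q(I, y) = ((y + y)*4)/9 = ((2*y)*4)/9 = (8*y)/9 = 8*y/9)
C = 0 (C = (-7 + 6) + 1² = -1 + 1 = 0)
K(U, w) = 9 (K(U, w) = (-3 + 12) + 0 = 9 + 0 = 9)
-K(-96, q(3, 0))/(-4238) = -9/(-4238) = -9*(-1)/4238 = -1*(-9/4238) = 9/4238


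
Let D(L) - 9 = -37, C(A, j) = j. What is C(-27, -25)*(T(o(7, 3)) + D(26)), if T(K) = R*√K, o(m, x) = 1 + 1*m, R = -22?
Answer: 700 + 1100*√2 ≈ 2255.6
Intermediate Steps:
D(L) = -28 (D(L) = 9 - 37 = -28)
o(m, x) = 1 + m
T(K) = -22*√K
C(-27, -25)*(T(o(7, 3)) + D(26)) = -25*(-22*√(1 + 7) - 28) = -25*(-44*√2 - 28) = -25*(-28 - 44*√2) = 700 + 1100*√2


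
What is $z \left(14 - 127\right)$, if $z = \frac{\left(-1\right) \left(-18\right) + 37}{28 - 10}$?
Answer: $- \frac{6215}{18} \approx -345.28$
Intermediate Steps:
$z = \frac{55}{18}$ ($z = \frac{18 + 37}{18} = 55 \cdot \frac{1}{18} = \frac{55}{18} \approx 3.0556$)
$z \left(14 - 127\right) = \frac{55 \left(14 - 127\right)}{18} = \frac{55}{18} \left(-113\right) = - \frac{6215}{18}$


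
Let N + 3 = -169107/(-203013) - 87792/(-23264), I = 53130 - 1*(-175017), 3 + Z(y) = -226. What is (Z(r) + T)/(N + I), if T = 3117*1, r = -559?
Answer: 284160814992/22448370506599 ≈ 0.012658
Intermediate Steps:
Z(y) = -229 (Z(y) = -3 - 226 = -229)
I = 228147 (I = 53130 + 175017 = 228147)
T = 3117
N = 158090401/98393634 (N = -3 + (-169107/(-203013) - 87792/(-23264)) = -3 + (-169107*(-1/203013) - 87792*(-1/23264)) = -3 + (56369/67671 + 5487/1454) = -3 + 453271303/98393634 = 158090401/98393634 ≈ 1.6067)
(Z(r) + T)/(N + I) = (-229 + 3117)/(158090401/98393634 + 228147) = 2888/(22448370506599/98393634) = 2888*(98393634/22448370506599) = 284160814992/22448370506599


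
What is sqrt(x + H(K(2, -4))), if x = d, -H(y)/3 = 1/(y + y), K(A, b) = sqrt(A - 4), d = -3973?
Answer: sqrt(-15892 + 3*I*sqrt(2))/2 ≈ 0.0084137 + 63.032*I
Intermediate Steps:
K(A, b) = sqrt(-4 + A)
H(y) = -3/(2*y) (H(y) = -3/(y + y) = -3*1/(2*y) = -3/(2*y))
x = -3973
sqrt(x + H(K(2, -4))) = sqrt(-3973 - 3/(2*sqrt(-4 + 2))) = sqrt(-3973 - 3*(-I*sqrt(2)/2)/2) = sqrt(-3973 - (-3)*I*sqrt(2)/4) = sqrt(-3973 + 3*I*sqrt(2)/4)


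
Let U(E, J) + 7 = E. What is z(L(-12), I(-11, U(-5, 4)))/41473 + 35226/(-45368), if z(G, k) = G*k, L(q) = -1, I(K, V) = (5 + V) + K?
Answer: -730055637/940773532 ≈ -0.77602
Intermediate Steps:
U(E, J) = -7 + E
I(K, V) = 5 + K + V
z(L(-12), I(-11, U(-5, 4)))/41473 + 35226/(-45368) = -(5 - 11 + (-7 - 5))/41473 + 35226/(-45368) = -(5 - 11 - 12)*(1/41473) + 35226*(-1/45368) = -1*(-18)*(1/41473) - 17613/22684 = 18*(1/41473) - 17613/22684 = 18/41473 - 17613/22684 = -730055637/940773532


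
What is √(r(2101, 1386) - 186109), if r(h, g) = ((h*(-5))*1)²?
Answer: 2*√27542229 ≈ 10496.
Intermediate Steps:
r(h, g) = 25*h² (r(h, g) = (-5*h*1)² = (-5*h)² = 25*h²)
√(r(2101, 1386) - 186109) = √(25*2101² - 186109) = √(25*4414201 - 186109) = √(110355025 - 186109) = √110168916 = 2*√27542229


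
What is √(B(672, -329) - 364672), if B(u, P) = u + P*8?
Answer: 2*I*√91658 ≈ 605.5*I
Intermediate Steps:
B(u, P) = u + 8*P
√(B(672, -329) - 364672) = √((672 + 8*(-329)) - 364672) = √((672 - 2632) - 364672) = √(-1960 - 364672) = √(-366632) = 2*I*√91658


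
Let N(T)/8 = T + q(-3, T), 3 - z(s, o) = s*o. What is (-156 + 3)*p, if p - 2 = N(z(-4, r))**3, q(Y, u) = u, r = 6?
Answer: -12335100210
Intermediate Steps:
z(s, o) = 3 - o*s (z(s, o) = 3 - s*o = 3 - o*s)
N(T) = 16*T (N(T) = 8*(T + T) = 8*(2*T) = 16*T)
p = 80621570 (p = 2 + (16*(3 - 1*6*(-4)))**3 = 2 + (16*(3 + 24))**3 = 2 + (16*27)**3 = 2 + 432**3 = 2 + 80621568 = 80621570)
(-156 + 3)*p = (-156 + 3)*80621570 = -153*80621570 = -12335100210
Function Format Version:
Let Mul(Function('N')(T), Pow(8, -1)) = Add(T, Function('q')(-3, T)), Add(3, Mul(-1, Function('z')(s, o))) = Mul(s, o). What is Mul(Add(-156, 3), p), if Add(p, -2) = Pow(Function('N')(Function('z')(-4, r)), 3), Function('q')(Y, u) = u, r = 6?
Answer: -12335100210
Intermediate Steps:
Function('z')(s, o) = Add(3, Mul(-1, o, s)) (Function('z')(s, o) = Add(3, Mul(-1, Mul(s, o))) = Add(3, Mul(-1, Mul(o, s))) = Add(3, Mul(-1, o, s)))
Function('N')(T) = Mul(16, T) (Function('N')(T) = Mul(8, Add(T, T)) = Mul(8, Mul(2, T)) = Mul(16, T))
p = 80621570 (p = Add(2, Pow(Mul(16, Add(3, Mul(-1, 6, -4))), 3)) = Add(2, Pow(Mul(16, Add(3, 24)), 3)) = Add(2, Pow(Mul(16, 27), 3)) = Add(2, Pow(432, 3)) = Add(2, 80621568) = 80621570)
Mul(Add(-156, 3), p) = Mul(Add(-156, 3), 80621570) = Mul(-153, 80621570) = -12335100210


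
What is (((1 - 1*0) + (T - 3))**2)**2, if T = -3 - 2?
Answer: 2401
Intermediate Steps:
T = -5
(((1 - 1*0) + (T - 3))**2)**2 = (((1 - 1*0) + (-5 - 3))**2)**2 = (((1 + 0) - 8)**2)**2 = ((1 - 8)**2)**2 = ((-7)**2)**2 = 49**2 = 2401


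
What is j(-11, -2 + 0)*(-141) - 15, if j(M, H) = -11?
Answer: 1536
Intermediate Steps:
j(-11, -2 + 0)*(-141) - 15 = -11*(-141) - 15 = 1551 - 15 = 1536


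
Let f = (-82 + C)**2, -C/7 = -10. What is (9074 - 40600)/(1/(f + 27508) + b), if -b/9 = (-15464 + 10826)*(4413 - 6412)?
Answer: 871756952/2307345318215 ≈ 0.00037782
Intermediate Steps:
C = 70 (C = -7*(-10) = 70)
f = 144 (f = (-82 + 70)**2 = (-12)**2 = 144)
b = -83442258 (b = -9*(-15464 + 10826)*(4413 - 6412) = -(-41742)*(-1999) = -9*9271362 = -83442258)
(9074 - 40600)/(1/(f + 27508) + b) = (9074 - 40600)/(1/(144 + 27508) - 83442258) = -31526/(1/27652 - 83442258) = -31526/(-2307345318215/27652) = -31526*(-27652/2307345318215) = 871756952/2307345318215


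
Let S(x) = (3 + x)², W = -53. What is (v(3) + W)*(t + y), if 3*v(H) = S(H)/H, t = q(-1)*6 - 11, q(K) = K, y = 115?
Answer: -4802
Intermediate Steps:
t = -17 (t = -1*6 - 11 = -6 - 11 = -17)
v(H) = (3 + H)²/(3*H) (v(H) = ((3 + H)²/H)/3 = (3 + H)²/(3*H))
(v(3) + W)*(t + y) = ((⅓)*(3 + 3)²/3 - 53)*(-17 + 115) = ((⅓)*(⅓)*6² - 53)*98 = ((⅓)*(⅓)*36 - 53)*98 = (4 - 53)*98 = -49*98 = -4802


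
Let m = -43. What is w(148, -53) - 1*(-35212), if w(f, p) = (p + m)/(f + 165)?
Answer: 11021260/313 ≈ 35212.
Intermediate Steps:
w(f, p) = (-43 + p)/(165 + f) (w(f, p) = (p - 43)/(f + 165) = (-43 + p)/(165 + f))
w(148, -53) - 1*(-35212) = (-43 - 53)/(165 + 148) - 1*(-35212) = -96/313 + 35212 = 11021260/313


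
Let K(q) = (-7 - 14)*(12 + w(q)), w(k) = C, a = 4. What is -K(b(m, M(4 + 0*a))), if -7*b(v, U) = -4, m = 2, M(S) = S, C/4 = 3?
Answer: 504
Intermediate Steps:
C = 12 (C = 4*3 = 12)
w(k) = 12
b(v, U) = 4/7 (b(v, U) = -⅐*(-4) = 4/7)
K(q) = -504 (K(q) = (-7 - 14)*(12 + 12) = -21*24 = -504)
-K(b(m, M(4 + 0*a))) = -1*(-504) = 504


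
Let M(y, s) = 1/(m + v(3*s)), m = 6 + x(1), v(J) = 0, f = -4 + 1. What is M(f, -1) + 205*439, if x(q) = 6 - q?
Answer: 989946/11 ≈ 89995.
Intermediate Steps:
f = -3
m = 11 (m = 6 + (6 - 1*1) = 6 + (6 - 1) = 6 + 5 = 11)
M(y, s) = 1/11 (M(y, s) = 1/(11 + 0) = 1/11)
M(f, -1) + 205*439 = 1/11 + 205*439 = 1/11 + 89995 = 989946/11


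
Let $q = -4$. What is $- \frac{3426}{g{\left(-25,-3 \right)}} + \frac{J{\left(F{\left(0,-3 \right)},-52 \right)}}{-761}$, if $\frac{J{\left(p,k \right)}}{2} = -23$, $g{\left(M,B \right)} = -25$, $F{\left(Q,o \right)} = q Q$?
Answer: $\frac{2608336}{19025} \approx 137.1$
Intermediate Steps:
$F{\left(Q,o \right)} = - 4 Q$
$J{\left(p,k \right)} = -46$ ($J{\left(p,k \right)} = 2 \left(-23\right) = -46$)
$- \frac{3426}{g{\left(-25,-3 \right)}} + \frac{J{\left(F{\left(0,-3 \right)},-52 \right)}}{-761} = - \frac{3426}{-25} - \frac{46}{-761} = \left(-3426\right) \left(- \frac{1}{25}\right) - - \frac{46}{761} = \frac{3426}{25} + \frac{46}{761} = \frac{2608336}{19025}$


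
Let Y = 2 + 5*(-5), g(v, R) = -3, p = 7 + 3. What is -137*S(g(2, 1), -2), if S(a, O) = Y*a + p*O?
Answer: -6713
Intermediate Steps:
p = 10
Y = -23 (Y = 2 - 25 = -23)
S(a, O) = -23*a + 10*O
-137*S(g(2, 1), -2) = -137*(-23*(-3) + 10*(-2)) = -137*(69 - 20) = -137*49 = -6713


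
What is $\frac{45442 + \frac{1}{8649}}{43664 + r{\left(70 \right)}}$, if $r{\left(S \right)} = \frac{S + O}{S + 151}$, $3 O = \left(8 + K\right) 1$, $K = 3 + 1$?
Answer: $\frac{86859156839}{83461275882} \approx 1.0407$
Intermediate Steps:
$K = 4$
$O = 4$ ($O = \frac{\left(8 + 4\right) 1}{3} = \frac{12 \cdot 1}{3} = \frac{1}{3} \cdot 12 = 4$)
$r{\left(S \right)} = \frac{4 + S}{151 + S}$ ($r{\left(S \right)} = \frac{S + 4}{S + 151} = \frac{4 + S}{151 + S}$)
$\frac{45442 + \frac{1}{8649}}{43664 + r{\left(70 \right)}} = \frac{45442 + \frac{1}{8649}}{43664 + \frac{4 + 70}{151 + 70}} = \frac{45442 + \frac{1}{8649}}{43664 + \frac{1}{221} \cdot 74} = \frac{393027859}{8649 \left(43664 + \frac{1}{221} \cdot 74\right)} = \frac{393027859}{8649 \left(43664 + \frac{74}{221}\right)} = \frac{393027859}{8649 \cdot \frac{9649818}{221}} = \frac{393027859}{8649} \cdot \frac{221}{9649818} = \frac{86859156839}{83461275882}$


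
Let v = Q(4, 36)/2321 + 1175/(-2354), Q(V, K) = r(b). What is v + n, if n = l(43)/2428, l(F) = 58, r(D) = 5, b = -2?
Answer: -71319461/150746629 ≈ -0.47311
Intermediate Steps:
Q(V, K) = 5
v = -246855/496694 (v = 5/2321 + 1175/(-2354) = 5*(1/2321) + 1175*(-1/2354) = 5/2321 - 1175/2354 = -246855/496694 ≈ -0.49700)
n = 29/1214 (n = 58/2428 = 58*(1/2428) = 29/1214 ≈ 0.023888)
v + n = -246855/496694 + 29/1214 = -71319461/150746629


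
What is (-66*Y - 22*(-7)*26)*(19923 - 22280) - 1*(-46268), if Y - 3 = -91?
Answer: -23080616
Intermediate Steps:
Y = -88 (Y = 3 - 91 = -88)
(-66*Y - 22*(-7)*26)*(19923 - 22280) - 1*(-46268) = (-66*(-88) - 22*(-7)*26)*(19923 - 22280) - 1*(-46268) = (5808 + 154*26)*(-2357) + 46268 = (5808 + 4004)*(-2357) + 46268 = 9812*(-2357) + 46268 = -23126884 + 46268 = -23080616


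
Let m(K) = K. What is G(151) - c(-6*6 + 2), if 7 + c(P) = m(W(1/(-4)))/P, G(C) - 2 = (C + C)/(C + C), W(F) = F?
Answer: 1359/136 ≈ 9.9926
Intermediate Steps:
G(C) = 3 (G(C) = 2 + (C + C)/(C + C) = 2 + (2*C)/((2*C)) = 2 + (2*C)*(1/(2*C)) = 2 + 1 = 3)
c(P) = -7 - 1/(4*P) (c(P) = -7 + 1/((-4)*P) = -7 - 1/(4*P))
G(151) - c(-6*6 + 2) = 3 - (-7 - 1/(4*(-6*6 + 2))) = 3 - (-7 - 1/(4*(-36 + 2))) = 3 - (-7 - ¼/(-34)) = 3 - (-7 - ¼*(-1/34)) = 3 - (-7 + 1/136) = 3 - 1*(-951/136) = 3 + 951/136 = 1359/136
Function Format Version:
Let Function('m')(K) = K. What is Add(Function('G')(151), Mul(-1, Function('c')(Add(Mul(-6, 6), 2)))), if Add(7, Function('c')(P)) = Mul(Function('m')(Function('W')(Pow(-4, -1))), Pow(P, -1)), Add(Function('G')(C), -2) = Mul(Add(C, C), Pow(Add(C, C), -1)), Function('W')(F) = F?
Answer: Rational(1359, 136) ≈ 9.9926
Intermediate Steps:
Function('G')(C) = 3 (Function('G')(C) = Add(2, Mul(Add(C, C), Pow(Add(C, C), -1))) = Add(2, Mul(Mul(2, C), Pow(Mul(2, C), -1))) = Add(2, Mul(Mul(2, C), Mul(Rational(1, 2), Pow(C, -1)))) = Add(2, 1) = 3)
Function('c')(P) = Add(-7, Mul(Rational(-1, 4), Pow(P, -1))) (Function('c')(P) = Add(-7, Mul(Pow(-4, -1), Pow(P, -1))) = Add(-7, Mul(Rational(-1, 4), Pow(P, -1))))
Add(Function('G')(151), Mul(-1, Function('c')(Add(Mul(-6, 6), 2)))) = Add(3, Mul(-1, Add(-7, Mul(Rational(-1, 4), Pow(Add(Mul(-6, 6), 2), -1))))) = Add(3, Mul(-1, Add(-7, Mul(Rational(-1, 4), Pow(Add(-36, 2), -1))))) = Add(3, Mul(-1, Add(-7, Mul(Rational(-1, 4), Pow(-34, -1))))) = Add(3, Mul(-1, Add(-7, Mul(Rational(-1, 4), Rational(-1, 34))))) = Add(3, Mul(-1, Add(-7, Rational(1, 136)))) = Add(3, Mul(-1, Rational(-951, 136))) = Add(3, Rational(951, 136)) = Rational(1359, 136)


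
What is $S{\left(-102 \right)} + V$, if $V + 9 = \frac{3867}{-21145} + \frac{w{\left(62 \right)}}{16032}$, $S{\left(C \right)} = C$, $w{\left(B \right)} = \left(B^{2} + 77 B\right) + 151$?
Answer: $- \frac{12501734093}{112998880} \approx -110.64$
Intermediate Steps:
$w{\left(B \right)} = 151 + B^{2} + 77 B$
$V = - \frac{975848333}{112998880}$ ($V = -9 + \left(\frac{3867}{-21145} + \frac{151 + 62^{2} + 77 \cdot 62}{16032}\right) = -9 + \left(3867 \left(- \frac{1}{21145}\right) + \left(151 + 3844 + 4774\right) \frac{1}{16032}\right) = -9 + \left(- \frac{3867}{21145} + 8769 \cdot \frac{1}{16032}\right) = -9 + \left(- \frac{3867}{21145} + \frac{2923}{5344}\right) = -9 + \frac{41141587}{112998880} = - \frac{975848333}{112998880} \approx -8.6359$)
$S{\left(-102 \right)} + V = -102 - \frac{975848333}{112998880} = - \frac{12501734093}{112998880}$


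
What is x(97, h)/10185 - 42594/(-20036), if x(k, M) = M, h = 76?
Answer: 217671313/102033330 ≈ 2.1333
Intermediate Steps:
x(97, h)/10185 - 42594/(-20036) = 76/10185 - 42594/(-20036) = 76*(1/10185) - 42594*(-1/20036) = 76/10185 + 21297/10018 = 217671313/102033330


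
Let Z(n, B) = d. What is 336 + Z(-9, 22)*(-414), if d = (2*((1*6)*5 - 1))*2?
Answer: -47688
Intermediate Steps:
d = 116 (d = (2*(6*5 - 1))*2 = (2*(30 - 1))*2 = (2*29)*2 = 58*2 = 116)
Z(n, B) = 116
336 + Z(-9, 22)*(-414) = 336 + 116*(-414) = 336 - 48024 = -47688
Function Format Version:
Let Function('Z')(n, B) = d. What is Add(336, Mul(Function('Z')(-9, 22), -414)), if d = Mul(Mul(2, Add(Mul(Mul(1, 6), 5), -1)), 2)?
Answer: -47688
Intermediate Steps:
d = 116 (d = Mul(Mul(2, Add(Mul(6, 5), -1)), 2) = Mul(Mul(2, Add(30, -1)), 2) = Mul(Mul(2, 29), 2) = Mul(58, 2) = 116)
Function('Z')(n, B) = 116
Add(336, Mul(Function('Z')(-9, 22), -414)) = Add(336, Mul(116, -414)) = Add(336, -48024) = -47688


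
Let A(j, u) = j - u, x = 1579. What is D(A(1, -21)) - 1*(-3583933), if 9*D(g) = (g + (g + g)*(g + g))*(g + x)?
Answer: 35390155/9 ≈ 3.9322e+6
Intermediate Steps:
D(g) = (1579 + g)*(g + 4*g²)/9 (D(g) = ((g + (g + g)*(g + g))*(g + 1579))/9 = ((g + (2*g)*(2*g))*(1579 + g))/9 = ((g + 4*g²)*(1579 + g))/9 = ((1579 + g)*(g + 4*g²))/9 = (1579 + g)*(g + 4*g²)/9)
D(A(1, -21)) - 1*(-3583933) = (1 - 1*(-21))*(1579 + 4*(1 - 1*(-21))² + 6317*(1 - 1*(-21)))/9 - 1*(-3583933) = (1 + 21)*(1579 + 4*(1 + 21)² + 6317*(1 + 21))/9 + 3583933 = (⅑)*22*(1579 + 4*22² + 6317*22) + 3583933 = (⅑)*22*(1579 + 4*484 + 138974) + 3583933 = (⅑)*22*(1579 + 1936 + 138974) + 3583933 = (⅑)*22*142489 + 3583933 = 3134758/9 + 3583933 = 35390155/9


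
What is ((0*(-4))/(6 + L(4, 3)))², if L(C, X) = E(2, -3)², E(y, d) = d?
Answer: 0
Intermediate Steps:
L(C, X) = 9 (L(C, X) = (-3)² = 9)
((0*(-4))/(6 + L(4, 3)))² = ((0*(-4))/(6 + 9))² = (0/15)² = (0*(1/15))² = 0² = 0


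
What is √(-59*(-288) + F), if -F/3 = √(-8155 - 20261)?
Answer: 4*√(1062 - 3*I*√111) ≈ 130.37 - 1.9396*I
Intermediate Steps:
F = -48*I*√111 (F = -3*√(-8155 - 20261) = -48*I*√111 ≈ -505.71*I)
√(-59*(-288) + F) = √(-59*(-288) - 48*I*√111) = √(16992 - 48*I*√111)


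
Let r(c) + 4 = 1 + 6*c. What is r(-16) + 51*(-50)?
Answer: -2649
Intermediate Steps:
r(c) = -3 + 6*c (r(c) = -4 + (1 + 6*c) = -3 + 6*c)
r(-16) + 51*(-50) = (-3 + 6*(-16)) + 51*(-50) = (-3 - 96) - 2550 = -99 - 2550 = -2649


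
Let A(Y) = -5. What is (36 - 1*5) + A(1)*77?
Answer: -354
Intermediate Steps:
(36 - 1*5) + A(1)*77 = (36 - 1*5) - 5*77 = (36 - 5) - 385 = 31 - 385 = -354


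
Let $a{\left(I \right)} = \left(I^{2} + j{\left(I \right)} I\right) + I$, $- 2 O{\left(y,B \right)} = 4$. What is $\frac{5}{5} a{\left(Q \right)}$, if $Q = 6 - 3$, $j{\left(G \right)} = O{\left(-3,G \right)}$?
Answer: $6$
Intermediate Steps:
$O{\left(y,B \right)} = -2$ ($O{\left(y,B \right)} = \left(- \frac{1}{2}\right) 4 = -2$)
$j{\left(G \right)} = -2$
$Q = 3$ ($Q = 6 - 3 = 3$)
$a{\left(I \right)} = I^{2} - I$ ($a{\left(I \right)} = \left(I^{2} - 2 I\right) + I = I^{2} - I$)
$\frac{5}{5} a{\left(Q \right)} = \frac{5}{5} \cdot 3 \left(-1 + 3\right) = 5 \cdot \frac{1}{5} \cdot 3 \cdot 2 = 1 \cdot 6 = 6$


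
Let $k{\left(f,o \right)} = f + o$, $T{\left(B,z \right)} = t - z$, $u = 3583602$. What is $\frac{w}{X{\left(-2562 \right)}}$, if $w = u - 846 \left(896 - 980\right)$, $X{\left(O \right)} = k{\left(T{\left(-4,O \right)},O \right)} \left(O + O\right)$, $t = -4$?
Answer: $\frac{609111}{3416} \approx 178.31$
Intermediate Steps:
$T{\left(B,z \right)} = -4 - z$
$X{\left(O \right)} = - 8 O$ ($X{\left(O \right)} = \left(\left(-4 - O\right) + O\right) \left(O + O\right) = - 4 \cdot 2 O = - 8 O$)
$w = 3654666$ ($w = 3583602 - 846 \left(896 - 980\right) = 3583602 - 846 \left(-84\right) = 3583602 - -71064 = 3583602 + 71064 = 3654666$)
$\frac{w}{X{\left(-2562 \right)}} = \frac{3654666}{\left(-8\right) \left(-2562\right)} = \frac{3654666}{20496} = 3654666 \cdot \frac{1}{20496} = \frac{609111}{3416}$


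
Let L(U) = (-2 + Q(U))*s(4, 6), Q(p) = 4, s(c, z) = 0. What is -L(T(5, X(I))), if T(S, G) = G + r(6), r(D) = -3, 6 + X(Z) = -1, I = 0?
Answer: 0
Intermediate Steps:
X(Z) = -7 (X(Z) = -6 - 1 = -7)
T(S, G) = -3 + G (T(S, G) = G - 3 = -3 + G)
L(U) = 0 (L(U) = (-2 + 4)*0 = 2*0 = 0)
-L(T(5, X(I))) = -1*0 = 0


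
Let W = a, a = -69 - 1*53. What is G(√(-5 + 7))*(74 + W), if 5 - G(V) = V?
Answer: -240 + 48*√2 ≈ -172.12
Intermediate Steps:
a = -122 (a = -69 - 53 = -122)
W = -122
G(V) = 5 - V
G(√(-5 + 7))*(74 + W) = (5 - √(-5 + 7))*(74 - 122) = (5 - √2)*(-48) = -240 + 48*√2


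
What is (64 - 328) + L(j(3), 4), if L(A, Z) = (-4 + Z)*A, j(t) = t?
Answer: -264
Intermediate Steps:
L(A, Z) = A*(-4 + Z)
(64 - 328) + L(j(3), 4) = (64 - 328) + 3*(-4 + 4) = -264 + 3*0 = -264 + 0 = -264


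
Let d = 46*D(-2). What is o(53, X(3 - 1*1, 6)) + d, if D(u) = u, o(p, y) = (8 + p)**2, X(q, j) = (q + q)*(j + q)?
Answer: 3629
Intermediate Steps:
X(q, j) = 2*q*(j + q) (X(q, j) = (2*q)*(j + q) = 2*q*(j + q))
d = -92 (d = 46*(-2) = -92)
o(53, X(3 - 1*1, 6)) + d = (8 + 53)**2 - 92 = 61**2 - 92 = 3721 - 92 = 3629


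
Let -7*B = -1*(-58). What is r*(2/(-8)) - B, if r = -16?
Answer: 86/7 ≈ 12.286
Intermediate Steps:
B = -58/7 (B = -(-1)*(-58)/7 = -1/7*58 = -58/7 ≈ -8.2857)
r*(2/(-8)) - B = -32/(-8) - 1*(-58/7) = -32*(-1)/8 + 58/7 = -16*(-1/4) + 58/7 = 4 + 58/7 = 86/7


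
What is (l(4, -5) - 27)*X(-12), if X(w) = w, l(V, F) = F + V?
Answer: 336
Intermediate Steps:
(l(4, -5) - 27)*X(-12) = ((-5 + 4) - 27)*(-12) = (-1 - 27)*(-12) = -28*(-12) = 336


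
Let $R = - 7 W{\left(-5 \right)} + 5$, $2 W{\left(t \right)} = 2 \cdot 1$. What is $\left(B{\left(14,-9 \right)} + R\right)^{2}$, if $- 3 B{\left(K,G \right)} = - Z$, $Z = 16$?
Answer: $\frac{100}{9} \approx 11.111$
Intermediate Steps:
$B{\left(K,G \right)} = \frac{16}{3}$ ($B{\left(K,G \right)} = - \frac{\left(-1\right) 16}{3} = \left(- \frac{1}{3}\right) \left(-16\right) = \frac{16}{3}$)
$W{\left(t \right)} = 1$ ($W{\left(t \right)} = \frac{2 \cdot 1}{2} = \frac{1}{2} \cdot 2 = 1$)
$R = -2$ ($R = \left(-7\right) 1 + 5 = -7 + 5 = -2$)
$\left(B{\left(14,-9 \right)} + R\right)^{2} = \left(\frac{16}{3} - 2\right)^{2} = \left(\frac{10}{3}\right)^{2} = \frac{100}{9}$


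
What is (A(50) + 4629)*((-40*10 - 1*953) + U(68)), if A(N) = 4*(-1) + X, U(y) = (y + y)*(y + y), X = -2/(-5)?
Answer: 396466161/5 ≈ 7.9293e+7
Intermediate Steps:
X = ⅖ (X = -2*(-⅕) = ⅖ ≈ 0.40000)
U(y) = 4*y² (U(y) = (2*y)*(2*y) = 4*y²)
A(N) = -18/5 (A(N) = 4*(-1) + ⅖ = -4 + ⅖ = -18/5)
(A(50) + 4629)*((-40*10 - 1*953) + U(68)) = (-18/5 + 4629)*((-40*10 - 1*953) + 4*68²) = 23127*((-400 - 953) + 4*4624)/5 = 23127*(-1353 + 18496)/5 = (23127/5)*17143 = 396466161/5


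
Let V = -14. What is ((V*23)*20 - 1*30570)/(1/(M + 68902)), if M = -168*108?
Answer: -1878553580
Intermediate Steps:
M = -18144
((V*23)*20 - 1*30570)/(1/(M + 68902)) = (-14*23*20 - 1*30570)/(1/(-18144 + 68902)) = (-322*20 - 30570)/(1/50758) = (-6440 - 30570)/(1/50758) = -37010*50758 = -1878553580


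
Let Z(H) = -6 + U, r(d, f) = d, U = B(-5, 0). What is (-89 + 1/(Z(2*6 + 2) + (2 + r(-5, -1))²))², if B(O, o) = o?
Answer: 70756/9 ≈ 7861.8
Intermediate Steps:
U = 0
Z(H) = -6 (Z(H) = -6 + 0 = -6)
(-89 + 1/(Z(2*6 + 2) + (2 + r(-5, -1))²))² = (-89 + 1/(-6 + (2 - 5)²))² = (-89 + 1/(-6 + (-3)²))² = (-89 + 1/(-6 + 9))² = (-89 + 1/3)² = (-89 + ⅓)² = (-266/3)² = 70756/9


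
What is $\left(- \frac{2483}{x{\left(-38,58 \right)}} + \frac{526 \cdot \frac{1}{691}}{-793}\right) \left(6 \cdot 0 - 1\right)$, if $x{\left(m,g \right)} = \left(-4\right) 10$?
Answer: $- \frac{1360571089}{21918520} \approx -62.074$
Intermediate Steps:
$x{\left(m,g \right)} = -40$
$\left(- \frac{2483}{x{\left(-38,58 \right)}} + \frac{526 \cdot \frac{1}{691}}{-793}\right) \left(6 \cdot 0 - 1\right) = \left(- \frac{2483}{-40} + \frac{526 \cdot \frac{1}{691}}{-793}\right) \left(6 \cdot 0 - 1\right) = \left(\left(-2483\right) \left(- \frac{1}{40}\right) + 526 \cdot \frac{1}{691} \left(- \frac{1}{793}\right)\right) \left(0 - 1\right) = \left(\frac{2483}{40} + \frac{526}{691} \left(- \frac{1}{793}\right)\right) \left(-1\right) = \left(\frac{2483}{40} - \frac{526}{547963}\right) \left(-1\right) = \frac{1360571089}{21918520} \left(-1\right) = - \frac{1360571089}{21918520}$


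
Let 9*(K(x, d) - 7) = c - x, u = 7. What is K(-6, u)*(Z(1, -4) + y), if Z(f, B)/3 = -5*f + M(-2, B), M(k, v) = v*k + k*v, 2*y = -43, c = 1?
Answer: 805/9 ≈ 89.444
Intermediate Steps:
y = -43/2 (y = (½)*(-43) = -43/2 ≈ -21.500)
M(k, v) = 2*k*v (M(k, v) = k*v + k*v = 2*k*v)
K(x, d) = 64/9 - x/9 (K(x, d) = 7 + (1 - x)/9 = 7 + (⅑ - x/9) = 64/9 - x/9)
Z(f, B) = -15*f - 12*B (Z(f, B) = 3*(-5*f + 2*(-2)*B) = 3*(-5*f - 4*B) = -15*f - 12*B)
K(-6, u)*(Z(1, -4) + y) = (64/9 - ⅑*(-6))*((-15*1 - 12*(-4)) - 43/2) = (64/9 + ⅔)*((-15 + 48) - 43/2) = 70*(33 - 43/2)/9 = (70/9)*(23/2) = 805/9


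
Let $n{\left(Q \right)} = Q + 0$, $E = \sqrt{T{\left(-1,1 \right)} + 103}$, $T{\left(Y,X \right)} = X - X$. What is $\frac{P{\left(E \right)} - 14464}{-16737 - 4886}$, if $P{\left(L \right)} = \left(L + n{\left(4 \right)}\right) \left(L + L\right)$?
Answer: $\frac{14258}{21623} - \frac{8 \sqrt{103}}{21623} \approx 0.65564$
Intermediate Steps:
$T{\left(Y,X \right)} = 0$
$E = \sqrt{103}$ ($E = \sqrt{0 + 103} = \sqrt{103} \approx 10.149$)
$n{\left(Q \right)} = Q$
$P{\left(L \right)} = 2 L \left(4 + L\right)$ ($P{\left(L \right)} = \left(L + 4\right) \left(L + L\right) = \left(4 + L\right) 2 L = 2 L \left(4 + L\right)$)
$\frac{P{\left(E \right)} - 14464}{-16737 - 4886} = \frac{2 \sqrt{103} \left(4 + \sqrt{103}\right) - 14464}{-16737 - 4886} = \frac{-14464 + 2 \sqrt{103} \left(4 + \sqrt{103}\right)}{-21623} = \left(-14464 + 2 \sqrt{103} \left(4 + \sqrt{103}\right)\right) \left(- \frac{1}{21623}\right) = \frac{14464}{21623} - \frac{2 \sqrt{103} \left(4 + \sqrt{103}\right)}{21623}$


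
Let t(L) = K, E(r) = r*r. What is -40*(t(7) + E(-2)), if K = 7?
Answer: -440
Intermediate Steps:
E(r) = r²
t(L) = 7
-40*(t(7) + E(-2)) = -40*(7 + (-2)²) = -40*(7 + 4) = -40*11 = -440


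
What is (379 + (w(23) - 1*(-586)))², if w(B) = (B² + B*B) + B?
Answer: 4186116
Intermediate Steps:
w(B) = B + 2*B² (w(B) = (B² + B²) + B = 2*B² + B = B + 2*B²)
(379 + (w(23) - 1*(-586)))² = (379 + (23*(1 + 2*23) - 1*(-586)))² = (379 + (23*(1 + 46) + 586))² = (379 + (23*47 + 586))² = (379 + (1081 + 586))² = (379 + 1667)² = 2046² = 4186116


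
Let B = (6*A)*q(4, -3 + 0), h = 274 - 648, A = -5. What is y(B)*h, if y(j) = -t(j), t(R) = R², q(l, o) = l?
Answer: 5385600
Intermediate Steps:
h = -374
B = -120 (B = (6*(-5))*4 = -30*4 = -120)
y(j) = -j²
y(B)*h = -1*(-120)²*(-374) = -1*14400*(-374) = -14400*(-374) = 5385600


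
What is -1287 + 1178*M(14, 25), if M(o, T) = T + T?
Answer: 57613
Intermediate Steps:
M(o, T) = 2*T
-1287 + 1178*M(14, 25) = -1287 + 1178*(2*25) = -1287 + 1178*50 = -1287 + 58900 = 57613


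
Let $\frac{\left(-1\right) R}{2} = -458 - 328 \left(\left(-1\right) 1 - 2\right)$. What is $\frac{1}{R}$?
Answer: $- \frac{1}{1052} \approx -0.00095057$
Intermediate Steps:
$R = -1052$ ($R = - 2 \left(-458 - 328 \left(\left(-1\right) 1 - 2\right)\right) = - 2 \left(-458 - 328 \left(-1 - 2\right)\right) = - 2 \left(-458 - -984\right) = - 2 \left(-458 + 984\right) = \left(-2\right) 526 = -1052$)
$\frac{1}{R} = \frac{1}{-1052} = - \frac{1}{1052}$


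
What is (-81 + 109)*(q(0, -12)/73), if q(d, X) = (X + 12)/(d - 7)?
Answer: 0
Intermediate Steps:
q(d, X) = (12 + X)/(-7 + d)
(-81 + 109)*(q(0, -12)/73) = (-81 + 109)*(((12 - 12)/(-7 + 0))/73) = 28*((0/(-7))*(1/73)) = 28*(-⅐*0*(1/73)) = 28*(0*(1/73)) = 28*0 = 0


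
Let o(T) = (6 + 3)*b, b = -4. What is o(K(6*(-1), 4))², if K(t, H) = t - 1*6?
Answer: 1296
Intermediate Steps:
K(t, H) = -6 + t (K(t, H) = t - 6 = -6 + t)
o(T) = -36 (o(T) = (6 + 3)*(-4) = 9*(-4) = -36)
o(K(6*(-1), 4))² = (-36)² = 1296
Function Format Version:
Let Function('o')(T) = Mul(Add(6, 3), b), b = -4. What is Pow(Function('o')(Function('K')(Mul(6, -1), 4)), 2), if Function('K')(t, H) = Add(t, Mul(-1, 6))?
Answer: 1296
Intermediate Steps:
Function('K')(t, H) = Add(-6, t) (Function('K')(t, H) = Add(t, -6) = Add(-6, t))
Function('o')(T) = -36 (Function('o')(T) = Mul(Add(6, 3), -4) = Mul(9, -4) = -36)
Pow(Function('o')(Function('K')(Mul(6, -1), 4)), 2) = Pow(-36, 2) = 1296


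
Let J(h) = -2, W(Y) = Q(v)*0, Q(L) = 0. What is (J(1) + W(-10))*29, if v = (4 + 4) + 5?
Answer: -58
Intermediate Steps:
v = 13 (v = 8 + 5 = 13)
W(Y) = 0 (W(Y) = 0*0 = 0)
(J(1) + W(-10))*29 = (-2 + 0)*29 = -2*29 = -58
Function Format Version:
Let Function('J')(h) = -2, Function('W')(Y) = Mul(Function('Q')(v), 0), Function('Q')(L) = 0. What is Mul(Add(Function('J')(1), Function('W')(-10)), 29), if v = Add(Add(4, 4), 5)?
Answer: -58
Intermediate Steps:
v = 13 (v = Add(8, 5) = 13)
Function('W')(Y) = 0 (Function('W')(Y) = Mul(0, 0) = 0)
Mul(Add(Function('J')(1), Function('W')(-10)), 29) = Mul(Add(-2, 0), 29) = Mul(-2, 29) = -58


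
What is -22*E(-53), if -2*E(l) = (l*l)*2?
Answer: 61798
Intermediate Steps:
E(l) = -l² (E(l) = -l*l*2/2 = -l²*2/2 = -l²)
-22*E(-53) = -(-22)*(-53)² = -(-22)*2809 = -22*(-2809) = 61798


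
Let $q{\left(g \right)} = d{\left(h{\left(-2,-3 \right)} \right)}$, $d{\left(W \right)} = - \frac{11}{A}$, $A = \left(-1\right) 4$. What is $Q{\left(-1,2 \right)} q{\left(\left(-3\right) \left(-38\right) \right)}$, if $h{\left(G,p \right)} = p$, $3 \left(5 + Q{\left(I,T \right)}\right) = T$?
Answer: $- \frac{143}{12} \approx -11.917$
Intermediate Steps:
$A = -4$
$Q{\left(I,T \right)} = -5 + \frac{T}{3}$
$d{\left(W \right)} = \frac{11}{4}$ ($d{\left(W \right)} = - \frac{11}{-4} = \left(-11\right) \left(- \frac{1}{4}\right) = \frac{11}{4}$)
$q{\left(g \right)} = \frac{11}{4}$
$Q{\left(-1,2 \right)} q{\left(\left(-3\right) \left(-38\right) \right)} = \left(-5 + \frac{1}{3} \cdot 2\right) \frac{11}{4} = \left(-5 + \frac{2}{3}\right) \frac{11}{4} = \left(- \frac{13}{3}\right) \frac{11}{4} = - \frac{143}{12}$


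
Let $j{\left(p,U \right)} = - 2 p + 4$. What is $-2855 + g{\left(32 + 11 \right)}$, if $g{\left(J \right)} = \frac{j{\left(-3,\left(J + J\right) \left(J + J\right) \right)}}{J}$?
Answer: $- \frac{122755}{43} \approx -2854.8$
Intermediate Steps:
$j{\left(p,U \right)} = 4 - 2 p$
$g{\left(J \right)} = \frac{10}{J}$ ($g{\left(J \right)} = \frac{4 - -6}{J} = \frac{4 + 6}{J} = \frac{10}{J}$)
$-2855 + g{\left(32 + 11 \right)} = -2855 + \frac{10}{32 + 11} = -2855 + \frac{10}{43} = - \frac{122755}{43}$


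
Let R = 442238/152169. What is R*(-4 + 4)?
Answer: 0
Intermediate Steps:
R = 442238/152169 (R = 442238*(1/152169) = 442238/152169 ≈ 2.9062)
R*(-4 + 4) = 442238*(-4 + 4)/152169 = (442238/152169)*0 = 0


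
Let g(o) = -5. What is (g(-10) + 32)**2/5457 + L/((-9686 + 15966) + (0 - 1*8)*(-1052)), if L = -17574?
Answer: -14197989/13366012 ≈ -1.0622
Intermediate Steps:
(g(-10) + 32)**2/5457 + L/((-9686 + 15966) + (0 - 1*8)*(-1052)) = (-5 + 32)**2/5457 - 17574/((-9686 + 15966) + (0 - 1*8)*(-1052)) = 27**2*(1/5457) - 17574/(6280 + (0 - 8)*(-1052)) = 729*(1/5457) - 17574/(6280 - 8*(-1052)) = 243/1819 - 17574/(6280 + 8416) = 243/1819 - 17574/14696 = 243/1819 - 17574*1/14696 = 243/1819 - 8787/7348 = -14197989/13366012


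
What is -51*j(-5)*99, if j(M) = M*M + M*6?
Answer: 25245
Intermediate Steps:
j(M) = M**2 + 6*M
-51*j(-5)*99 = -(-255)*(6 - 5)*99 = -(-255)*99 = -51*(-5)*99 = 255*99 = 25245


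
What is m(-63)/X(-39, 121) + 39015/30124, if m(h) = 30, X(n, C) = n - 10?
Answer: 59295/86828 ≈ 0.68290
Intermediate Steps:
X(n, C) = -10 + n
m(-63)/X(-39, 121) + 39015/30124 = 30/(-10 - 39) + 39015/30124 = 30/(-49) + 39015*(1/30124) = 30*(-1/49) + 2295/1772 = -30/49 + 2295/1772 = 59295/86828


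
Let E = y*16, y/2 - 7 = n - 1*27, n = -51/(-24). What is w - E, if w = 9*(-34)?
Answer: 266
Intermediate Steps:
n = 17/8 (n = -51*(-1/24) = 17/8 ≈ 2.1250)
w = -306
y = -143/4 (y = 14 + 2*(17/8 - 1*27) = 14 + 2*(17/8 - 27) = 14 + 2*(-199/8) = 14 - 199/4 = -143/4 ≈ -35.750)
E = -572 (E = -143/4*16 = -572)
w - E = -306 - 1*(-572) = -306 + 572 = 266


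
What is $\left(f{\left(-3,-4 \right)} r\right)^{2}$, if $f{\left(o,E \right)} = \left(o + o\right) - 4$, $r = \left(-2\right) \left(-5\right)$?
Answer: $10000$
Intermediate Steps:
$r = 10$
$f{\left(o,E \right)} = -4 + 2 o$ ($f{\left(o,E \right)} = 2 o - 4 = -4 + 2 o$)
$\left(f{\left(-3,-4 \right)} r\right)^{2} = \left(\left(-4 + 2 \left(-3\right)\right) 10\right)^{2} = \left(\left(-4 - 6\right) 10\right)^{2} = \left(\left(-10\right) 10\right)^{2} = \left(-100\right)^{2} = 10000$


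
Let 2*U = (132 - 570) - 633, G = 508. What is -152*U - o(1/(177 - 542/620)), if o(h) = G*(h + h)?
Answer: 4443825244/54599 ≈ 81390.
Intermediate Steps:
o(h) = 1016*h (o(h) = 508*(h + h) = 508*(2*h) = 1016*h)
U = -1071/2 (U = ((132 - 570) - 633)/2 = (-438 - 633)/2 = (½)*(-1071) = -1071/2 ≈ -535.50)
-152*U - o(1/(177 - 542/620)) = -152*(-1071/2) - 1016/(177 - 542/620) = 81396 - 1016/(177 - 542*1/620) = 81396 - 1016/(177 - 271/310) = 81396 - 1016/54599/310 = 81396 - 1016*310/54599 = 81396 - 1*314960/54599 = 81396 - 314960/54599 = 4443825244/54599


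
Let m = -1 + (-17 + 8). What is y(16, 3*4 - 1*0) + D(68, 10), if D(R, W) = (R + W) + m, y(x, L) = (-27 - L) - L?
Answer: 17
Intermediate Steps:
y(x, L) = -27 - 2*L
m = -10 (m = -1 - 9 = -10)
D(R, W) = -10 + R + W (D(R, W) = (R + W) - 10 = -10 + R + W)
y(16, 3*4 - 1*0) + D(68, 10) = (-27 - 2*(3*4 - 1*0)) + (-10 + 68 + 10) = (-27 - 2*(12 + 0)) + 68 = (-27 - 2*12) + 68 = (-27 - 24) + 68 = -51 + 68 = 17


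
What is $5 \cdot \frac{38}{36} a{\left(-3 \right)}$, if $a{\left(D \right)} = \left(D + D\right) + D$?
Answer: $- \frac{95}{2} \approx -47.5$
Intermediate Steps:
$a{\left(D \right)} = 3 D$ ($a{\left(D \right)} = 2 D + D = 3 D$)
$5 \cdot \frac{38}{36} a{\left(-3 \right)} = 5 \cdot \frac{38}{36} \cdot 3 \left(-3\right) = 5 \cdot 38 \cdot \frac{1}{36} \left(-9\right) = 5 \cdot \frac{19}{18} \left(-9\right) = \frac{95}{18} \left(-9\right) = - \frac{95}{2}$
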